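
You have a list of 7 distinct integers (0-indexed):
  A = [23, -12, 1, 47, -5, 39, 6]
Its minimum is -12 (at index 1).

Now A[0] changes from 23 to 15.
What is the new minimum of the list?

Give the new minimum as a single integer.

Old min = -12 (at index 1)
Change: A[0] 23 -> 15
Changed element was NOT the old min.
  New min = min(old_min, new_val) = min(-12, 15) = -12

Answer: -12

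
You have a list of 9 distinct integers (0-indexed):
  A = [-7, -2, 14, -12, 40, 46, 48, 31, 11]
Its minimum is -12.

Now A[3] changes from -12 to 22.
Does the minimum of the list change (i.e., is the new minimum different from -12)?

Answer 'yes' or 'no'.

Old min = -12
Change: A[3] -12 -> 22
Changed element was the min; new min must be rechecked.
New min = -7; changed? yes

Answer: yes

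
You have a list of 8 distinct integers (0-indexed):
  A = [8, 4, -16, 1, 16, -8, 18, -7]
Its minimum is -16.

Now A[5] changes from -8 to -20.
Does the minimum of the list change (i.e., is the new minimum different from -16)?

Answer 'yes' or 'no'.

Answer: yes

Derivation:
Old min = -16
Change: A[5] -8 -> -20
Changed element was NOT the min; min changes only if -20 < -16.
New min = -20; changed? yes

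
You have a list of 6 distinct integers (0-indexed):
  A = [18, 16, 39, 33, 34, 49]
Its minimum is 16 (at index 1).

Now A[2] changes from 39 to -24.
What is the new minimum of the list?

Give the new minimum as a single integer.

Old min = 16 (at index 1)
Change: A[2] 39 -> -24
Changed element was NOT the old min.
  New min = min(old_min, new_val) = min(16, -24) = -24

Answer: -24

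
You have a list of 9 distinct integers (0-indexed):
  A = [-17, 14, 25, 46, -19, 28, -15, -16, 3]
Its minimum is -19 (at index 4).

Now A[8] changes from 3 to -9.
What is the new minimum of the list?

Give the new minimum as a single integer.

Old min = -19 (at index 4)
Change: A[8] 3 -> -9
Changed element was NOT the old min.
  New min = min(old_min, new_val) = min(-19, -9) = -19

Answer: -19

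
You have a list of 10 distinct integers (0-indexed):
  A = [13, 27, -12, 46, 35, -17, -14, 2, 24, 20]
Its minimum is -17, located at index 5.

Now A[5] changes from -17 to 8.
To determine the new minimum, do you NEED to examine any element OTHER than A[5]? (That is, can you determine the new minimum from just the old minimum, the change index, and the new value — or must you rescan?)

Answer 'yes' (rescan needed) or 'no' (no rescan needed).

Old min = -17 at index 5
Change at index 5: -17 -> 8
Index 5 WAS the min and new value 8 > old min -17. Must rescan other elements to find the new min.
Needs rescan: yes

Answer: yes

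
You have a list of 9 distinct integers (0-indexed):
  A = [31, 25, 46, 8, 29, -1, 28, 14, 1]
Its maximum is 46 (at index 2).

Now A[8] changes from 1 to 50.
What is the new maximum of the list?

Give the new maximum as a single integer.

Answer: 50

Derivation:
Old max = 46 (at index 2)
Change: A[8] 1 -> 50
Changed element was NOT the old max.
  New max = max(old_max, new_val) = max(46, 50) = 50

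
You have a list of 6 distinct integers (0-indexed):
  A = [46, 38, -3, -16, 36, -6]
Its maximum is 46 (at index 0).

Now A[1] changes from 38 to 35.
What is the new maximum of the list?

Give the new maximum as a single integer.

Answer: 46

Derivation:
Old max = 46 (at index 0)
Change: A[1] 38 -> 35
Changed element was NOT the old max.
  New max = max(old_max, new_val) = max(46, 35) = 46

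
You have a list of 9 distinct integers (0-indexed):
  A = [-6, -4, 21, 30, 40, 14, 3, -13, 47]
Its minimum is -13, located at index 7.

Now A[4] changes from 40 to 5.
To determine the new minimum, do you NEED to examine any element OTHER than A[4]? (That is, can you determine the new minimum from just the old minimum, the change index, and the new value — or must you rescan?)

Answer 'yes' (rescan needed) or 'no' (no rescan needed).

Answer: no

Derivation:
Old min = -13 at index 7
Change at index 4: 40 -> 5
Index 4 was NOT the min. New min = min(-13, 5). No rescan of other elements needed.
Needs rescan: no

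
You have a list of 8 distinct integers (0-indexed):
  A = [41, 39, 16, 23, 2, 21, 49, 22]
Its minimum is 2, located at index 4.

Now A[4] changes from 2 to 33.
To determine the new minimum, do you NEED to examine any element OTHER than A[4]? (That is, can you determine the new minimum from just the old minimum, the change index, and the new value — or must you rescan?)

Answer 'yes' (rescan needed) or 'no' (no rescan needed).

Answer: yes

Derivation:
Old min = 2 at index 4
Change at index 4: 2 -> 33
Index 4 WAS the min and new value 33 > old min 2. Must rescan other elements to find the new min.
Needs rescan: yes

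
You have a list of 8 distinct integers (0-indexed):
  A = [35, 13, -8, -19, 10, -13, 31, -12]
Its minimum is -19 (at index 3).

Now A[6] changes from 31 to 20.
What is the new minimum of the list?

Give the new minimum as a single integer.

Answer: -19

Derivation:
Old min = -19 (at index 3)
Change: A[6] 31 -> 20
Changed element was NOT the old min.
  New min = min(old_min, new_val) = min(-19, 20) = -19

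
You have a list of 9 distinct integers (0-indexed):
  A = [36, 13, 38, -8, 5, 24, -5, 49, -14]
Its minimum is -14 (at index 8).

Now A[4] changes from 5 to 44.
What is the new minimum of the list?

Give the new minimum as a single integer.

Old min = -14 (at index 8)
Change: A[4] 5 -> 44
Changed element was NOT the old min.
  New min = min(old_min, new_val) = min(-14, 44) = -14

Answer: -14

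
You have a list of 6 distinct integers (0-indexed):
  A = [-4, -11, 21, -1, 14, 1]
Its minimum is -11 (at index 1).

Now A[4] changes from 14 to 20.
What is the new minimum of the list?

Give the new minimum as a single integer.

Old min = -11 (at index 1)
Change: A[4] 14 -> 20
Changed element was NOT the old min.
  New min = min(old_min, new_val) = min(-11, 20) = -11

Answer: -11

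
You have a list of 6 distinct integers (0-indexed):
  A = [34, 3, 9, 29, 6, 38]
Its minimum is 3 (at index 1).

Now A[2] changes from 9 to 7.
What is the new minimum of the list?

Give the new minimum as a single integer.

Answer: 3

Derivation:
Old min = 3 (at index 1)
Change: A[2] 9 -> 7
Changed element was NOT the old min.
  New min = min(old_min, new_val) = min(3, 7) = 3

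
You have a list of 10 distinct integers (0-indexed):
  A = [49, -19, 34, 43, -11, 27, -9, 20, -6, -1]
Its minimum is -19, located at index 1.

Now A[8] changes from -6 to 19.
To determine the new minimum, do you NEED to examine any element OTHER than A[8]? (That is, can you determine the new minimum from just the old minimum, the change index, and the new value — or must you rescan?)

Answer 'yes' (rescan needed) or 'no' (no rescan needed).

Answer: no

Derivation:
Old min = -19 at index 1
Change at index 8: -6 -> 19
Index 8 was NOT the min. New min = min(-19, 19). No rescan of other elements needed.
Needs rescan: no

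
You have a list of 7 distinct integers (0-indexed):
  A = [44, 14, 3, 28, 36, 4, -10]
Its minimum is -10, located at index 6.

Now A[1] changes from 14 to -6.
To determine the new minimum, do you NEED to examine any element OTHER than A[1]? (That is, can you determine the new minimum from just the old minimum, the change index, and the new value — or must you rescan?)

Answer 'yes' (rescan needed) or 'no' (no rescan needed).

Answer: no

Derivation:
Old min = -10 at index 6
Change at index 1: 14 -> -6
Index 1 was NOT the min. New min = min(-10, -6). No rescan of other elements needed.
Needs rescan: no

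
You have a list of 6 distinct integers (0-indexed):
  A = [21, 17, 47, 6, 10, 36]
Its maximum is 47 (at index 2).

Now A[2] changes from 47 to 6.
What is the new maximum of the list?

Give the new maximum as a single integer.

Old max = 47 (at index 2)
Change: A[2] 47 -> 6
Changed element WAS the max -> may need rescan.
  Max of remaining elements: 36
  New max = max(6, 36) = 36

Answer: 36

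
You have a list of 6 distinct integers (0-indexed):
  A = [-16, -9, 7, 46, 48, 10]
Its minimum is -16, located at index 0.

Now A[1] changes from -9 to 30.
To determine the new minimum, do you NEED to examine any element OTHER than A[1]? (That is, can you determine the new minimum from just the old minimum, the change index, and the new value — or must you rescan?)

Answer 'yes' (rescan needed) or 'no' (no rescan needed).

Old min = -16 at index 0
Change at index 1: -9 -> 30
Index 1 was NOT the min. New min = min(-16, 30). No rescan of other elements needed.
Needs rescan: no

Answer: no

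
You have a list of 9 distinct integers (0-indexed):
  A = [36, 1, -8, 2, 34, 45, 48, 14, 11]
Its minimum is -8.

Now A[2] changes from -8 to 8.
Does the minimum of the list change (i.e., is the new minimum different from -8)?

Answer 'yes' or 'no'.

Old min = -8
Change: A[2] -8 -> 8
Changed element was the min; new min must be rechecked.
New min = 1; changed? yes

Answer: yes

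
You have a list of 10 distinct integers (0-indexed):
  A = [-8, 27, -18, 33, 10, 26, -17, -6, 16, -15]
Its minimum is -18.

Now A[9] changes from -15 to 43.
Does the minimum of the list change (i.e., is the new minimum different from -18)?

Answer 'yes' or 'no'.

Answer: no

Derivation:
Old min = -18
Change: A[9] -15 -> 43
Changed element was NOT the min; min changes only if 43 < -18.
New min = -18; changed? no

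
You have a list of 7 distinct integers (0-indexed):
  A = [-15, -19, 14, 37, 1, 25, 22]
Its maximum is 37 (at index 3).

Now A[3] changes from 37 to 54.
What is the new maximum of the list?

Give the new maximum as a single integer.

Answer: 54

Derivation:
Old max = 37 (at index 3)
Change: A[3] 37 -> 54
Changed element WAS the max -> may need rescan.
  Max of remaining elements: 25
  New max = max(54, 25) = 54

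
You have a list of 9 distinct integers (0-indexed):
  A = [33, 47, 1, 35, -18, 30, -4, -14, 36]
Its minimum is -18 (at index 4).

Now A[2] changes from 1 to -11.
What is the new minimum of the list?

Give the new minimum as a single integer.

Old min = -18 (at index 4)
Change: A[2] 1 -> -11
Changed element was NOT the old min.
  New min = min(old_min, new_val) = min(-18, -11) = -18

Answer: -18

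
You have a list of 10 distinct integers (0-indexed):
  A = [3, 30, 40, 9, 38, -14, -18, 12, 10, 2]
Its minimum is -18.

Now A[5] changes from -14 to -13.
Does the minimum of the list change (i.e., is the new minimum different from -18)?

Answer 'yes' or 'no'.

Old min = -18
Change: A[5] -14 -> -13
Changed element was NOT the min; min changes only if -13 < -18.
New min = -18; changed? no

Answer: no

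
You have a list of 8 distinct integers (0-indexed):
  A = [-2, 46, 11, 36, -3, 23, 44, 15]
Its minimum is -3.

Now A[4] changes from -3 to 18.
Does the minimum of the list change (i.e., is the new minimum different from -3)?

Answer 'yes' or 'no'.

Old min = -3
Change: A[4] -3 -> 18
Changed element was the min; new min must be rechecked.
New min = -2; changed? yes

Answer: yes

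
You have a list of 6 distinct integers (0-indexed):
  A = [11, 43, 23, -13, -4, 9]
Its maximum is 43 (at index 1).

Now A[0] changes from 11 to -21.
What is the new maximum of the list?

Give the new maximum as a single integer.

Answer: 43

Derivation:
Old max = 43 (at index 1)
Change: A[0] 11 -> -21
Changed element was NOT the old max.
  New max = max(old_max, new_val) = max(43, -21) = 43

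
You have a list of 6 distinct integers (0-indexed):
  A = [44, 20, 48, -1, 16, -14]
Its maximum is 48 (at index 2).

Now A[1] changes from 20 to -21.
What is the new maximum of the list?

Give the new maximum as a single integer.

Answer: 48

Derivation:
Old max = 48 (at index 2)
Change: A[1] 20 -> -21
Changed element was NOT the old max.
  New max = max(old_max, new_val) = max(48, -21) = 48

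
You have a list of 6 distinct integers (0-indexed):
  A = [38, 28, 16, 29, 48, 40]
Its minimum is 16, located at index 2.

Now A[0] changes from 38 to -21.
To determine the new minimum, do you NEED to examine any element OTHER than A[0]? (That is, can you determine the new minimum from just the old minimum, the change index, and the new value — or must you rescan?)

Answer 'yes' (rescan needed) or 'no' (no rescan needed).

Answer: no

Derivation:
Old min = 16 at index 2
Change at index 0: 38 -> -21
Index 0 was NOT the min. New min = min(16, -21). No rescan of other elements needed.
Needs rescan: no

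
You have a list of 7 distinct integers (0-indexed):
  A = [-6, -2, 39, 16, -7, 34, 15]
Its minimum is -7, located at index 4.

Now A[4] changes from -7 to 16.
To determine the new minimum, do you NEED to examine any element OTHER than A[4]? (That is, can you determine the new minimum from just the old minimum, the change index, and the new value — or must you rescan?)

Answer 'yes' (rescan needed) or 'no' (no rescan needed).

Old min = -7 at index 4
Change at index 4: -7 -> 16
Index 4 WAS the min and new value 16 > old min -7. Must rescan other elements to find the new min.
Needs rescan: yes

Answer: yes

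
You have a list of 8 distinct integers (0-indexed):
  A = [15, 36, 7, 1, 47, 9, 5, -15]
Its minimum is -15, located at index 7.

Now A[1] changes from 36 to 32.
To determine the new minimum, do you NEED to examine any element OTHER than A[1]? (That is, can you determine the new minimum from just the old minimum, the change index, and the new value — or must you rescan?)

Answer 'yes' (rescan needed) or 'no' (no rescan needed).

Old min = -15 at index 7
Change at index 1: 36 -> 32
Index 1 was NOT the min. New min = min(-15, 32). No rescan of other elements needed.
Needs rescan: no

Answer: no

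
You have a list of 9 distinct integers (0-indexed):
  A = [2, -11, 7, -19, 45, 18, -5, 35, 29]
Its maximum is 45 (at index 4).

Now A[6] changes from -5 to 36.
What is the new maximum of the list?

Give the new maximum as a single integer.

Answer: 45

Derivation:
Old max = 45 (at index 4)
Change: A[6] -5 -> 36
Changed element was NOT the old max.
  New max = max(old_max, new_val) = max(45, 36) = 45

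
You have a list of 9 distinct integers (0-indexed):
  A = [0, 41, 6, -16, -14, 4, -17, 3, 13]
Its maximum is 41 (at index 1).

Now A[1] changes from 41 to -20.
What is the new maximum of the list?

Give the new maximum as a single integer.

Answer: 13

Derivation:
Old max = 41 (at index 1)
Change: A[1] 41 -> -20
Changed element WAS the max -> may need rescan.
  Max of remaining elements: 13
  New max = max(-20, 13) = 13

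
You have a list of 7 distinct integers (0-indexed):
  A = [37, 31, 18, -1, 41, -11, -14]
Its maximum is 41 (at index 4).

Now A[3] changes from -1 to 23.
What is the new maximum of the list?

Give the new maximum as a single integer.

Old max = 41 (at index 4)
Change: A[3] -1 -> 23
Changed element was NOT the old max.
  New max = max(old_max, new_val) = max(41, 23) = 41

Answer: 41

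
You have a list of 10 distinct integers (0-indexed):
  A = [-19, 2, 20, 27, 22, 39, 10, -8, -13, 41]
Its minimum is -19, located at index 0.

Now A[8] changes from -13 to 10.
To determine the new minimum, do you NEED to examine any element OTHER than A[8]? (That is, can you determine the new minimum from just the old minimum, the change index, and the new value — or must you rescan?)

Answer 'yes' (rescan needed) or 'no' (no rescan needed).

Old min = -19 at index 0
Change at index 8: -13 -> 10
Index 8 was NOT the min. New min = min(-19, 10). No rescan of other elements needed.
Needs rescan: no

Answer: no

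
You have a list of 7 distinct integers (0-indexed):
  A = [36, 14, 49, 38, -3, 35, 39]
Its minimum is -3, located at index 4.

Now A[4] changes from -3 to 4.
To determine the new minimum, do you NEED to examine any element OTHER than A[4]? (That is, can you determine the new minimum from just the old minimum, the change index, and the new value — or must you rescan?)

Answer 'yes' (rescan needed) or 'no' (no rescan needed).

Old min = -3 at index 4
Change at index 4: -3 -> 4
Index 4 WAS the min and new value 4 > old min -3. Must rescan other elements to find the new min.
Needs rescan: yes

Answer: yes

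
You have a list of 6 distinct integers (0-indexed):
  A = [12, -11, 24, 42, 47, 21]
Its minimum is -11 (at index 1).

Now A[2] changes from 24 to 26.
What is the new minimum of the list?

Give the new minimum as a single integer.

Old min = -11 (at index 1)
Change: A[2] 24 -> 26
Changed element was NOT the old min.
  New min = min(old_min, new_val) = min(-11, 26) = -11

Answer: -11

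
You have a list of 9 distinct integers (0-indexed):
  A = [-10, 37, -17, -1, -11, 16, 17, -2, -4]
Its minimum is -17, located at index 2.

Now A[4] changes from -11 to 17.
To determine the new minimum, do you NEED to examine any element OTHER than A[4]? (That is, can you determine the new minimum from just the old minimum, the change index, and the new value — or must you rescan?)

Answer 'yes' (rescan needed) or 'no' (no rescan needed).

Answer: no

Derivation:
Old min = -17 at index 2
Change at index 4: -11 -> 17
Index 4 was NOT the min. New min = min(-17, 17). No rescan of other elements needed.
Needs rescan: no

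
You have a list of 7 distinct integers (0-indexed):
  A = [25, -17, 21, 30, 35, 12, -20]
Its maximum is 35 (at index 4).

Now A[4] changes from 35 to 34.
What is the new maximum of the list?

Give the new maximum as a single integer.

Answer: 34

Derivation:
Old max = 35 (at index 4)
Change: A[4] 35 -> 34
Changed element WAS the max -> may need rescan.
  Max of remaining elements: 30
  New max = max(34, 30) = 34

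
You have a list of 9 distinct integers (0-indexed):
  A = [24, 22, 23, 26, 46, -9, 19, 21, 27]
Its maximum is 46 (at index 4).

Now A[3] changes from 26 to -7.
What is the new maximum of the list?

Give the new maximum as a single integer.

Answer: 46

Derivation:
Old max = 46 (at index 4)
Change: A[3] 26 -> -7
Changed element was NOT the old max.
  New max = max(old_max, new_val) = max(46, -7) = 46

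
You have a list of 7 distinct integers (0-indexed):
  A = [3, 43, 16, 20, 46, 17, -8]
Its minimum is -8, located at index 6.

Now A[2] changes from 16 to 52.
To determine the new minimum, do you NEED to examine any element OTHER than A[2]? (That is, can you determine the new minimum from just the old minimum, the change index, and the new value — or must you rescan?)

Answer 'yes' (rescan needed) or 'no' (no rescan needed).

Old min = -8 at index 6
Change at index 2: 16 -> 52
Index 2 was NOT the min. New min = min(-8, 52). No rescan of other elements needed.
Needs rescan: no

Answer: no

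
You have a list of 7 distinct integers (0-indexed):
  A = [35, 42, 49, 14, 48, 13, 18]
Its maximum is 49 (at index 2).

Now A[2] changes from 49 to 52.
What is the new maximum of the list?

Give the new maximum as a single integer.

Answer: 52

Derivation:
Old max = 49 (at index 2)
Change: A[2] 49 -> 52
Changed element WAS the max -> may need rescan.
  Max of remaining elements: 48
  New max = max(52, 48) = 52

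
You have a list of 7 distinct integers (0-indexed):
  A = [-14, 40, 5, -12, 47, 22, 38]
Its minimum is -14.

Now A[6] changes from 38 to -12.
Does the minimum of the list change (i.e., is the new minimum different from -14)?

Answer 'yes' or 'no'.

Answer: no

Derivation:
Old min = -14
Change: A[6] 38 -> -12
Changed element was NOT the min; min changes only if -12 < -14.
New min = -14; changed? no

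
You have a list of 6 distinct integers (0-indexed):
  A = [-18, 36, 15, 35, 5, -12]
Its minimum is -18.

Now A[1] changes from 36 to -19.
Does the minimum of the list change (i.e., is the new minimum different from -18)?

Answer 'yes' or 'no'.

Old min = -18
Change: A[1] 36 -> -19
Changed element was NOT the min; min changes only if -19 < -18.
New min = -19; changed? yes

Answer: yes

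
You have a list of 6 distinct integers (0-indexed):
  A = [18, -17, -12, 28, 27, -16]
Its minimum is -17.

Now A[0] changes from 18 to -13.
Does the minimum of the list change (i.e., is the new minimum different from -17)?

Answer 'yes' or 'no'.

Answer: no

Derivation:
Old min = -17
Change: A[0] 18 -> -13
Changed element was NOT the min; min changes only if -13 < -17.
New min = -17; changed? no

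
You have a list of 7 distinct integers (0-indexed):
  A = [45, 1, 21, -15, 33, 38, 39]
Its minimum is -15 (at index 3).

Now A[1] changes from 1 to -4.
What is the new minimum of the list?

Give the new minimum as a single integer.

Answer: -15

Derivation:
Old min = -15 (at index 3)
Change: A[1] 1 -> -4
Changed element was NOT the old min.
  New min = min(old_min, new_val) = min(-15, -4) = -15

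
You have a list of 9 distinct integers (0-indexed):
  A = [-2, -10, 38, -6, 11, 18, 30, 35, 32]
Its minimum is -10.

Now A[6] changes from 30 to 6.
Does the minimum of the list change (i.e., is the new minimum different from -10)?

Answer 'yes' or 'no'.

Old min = -10
Change: A[6] 30 -> 6
Changed element was NOT the min; min changes only if 6 < -10.
New min = -10; changed? no

Answer: no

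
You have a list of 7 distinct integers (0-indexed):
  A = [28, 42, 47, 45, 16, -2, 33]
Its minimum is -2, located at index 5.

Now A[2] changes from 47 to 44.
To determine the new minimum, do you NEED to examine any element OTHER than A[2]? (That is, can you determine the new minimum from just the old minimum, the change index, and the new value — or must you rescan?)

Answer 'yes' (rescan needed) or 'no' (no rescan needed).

Old min = -2 at index 5
Change at index 2: 47 -> 44
Index 2 was NOT the min. New min = min(-2, 44). No rescan of other elements needed.
Needs rescan: no

Answer: no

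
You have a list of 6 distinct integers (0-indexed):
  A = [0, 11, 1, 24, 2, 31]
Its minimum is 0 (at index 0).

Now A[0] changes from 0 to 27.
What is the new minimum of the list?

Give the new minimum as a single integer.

Answer: 1

Derivation:
Old min = 0 (at index 0)
Change: A[0] 0 -> 27
Changed element WAS the min. Need to check: is 27 still <= all others?
  Min of remaining elements: 1
  New min = min(27, 1) = 1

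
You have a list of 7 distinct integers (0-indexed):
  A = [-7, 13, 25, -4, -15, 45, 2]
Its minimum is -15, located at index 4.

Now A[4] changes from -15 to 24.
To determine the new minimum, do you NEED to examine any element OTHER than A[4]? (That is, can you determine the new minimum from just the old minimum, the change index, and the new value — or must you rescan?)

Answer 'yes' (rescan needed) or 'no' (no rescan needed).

Old min = -15 at index 4
Change at index 4: -15 -> 24
Index 4 WAS the min and new value 24 > old min -15. Must rescan other elements to find the new min.
Needs rescan: yes

Answer: yes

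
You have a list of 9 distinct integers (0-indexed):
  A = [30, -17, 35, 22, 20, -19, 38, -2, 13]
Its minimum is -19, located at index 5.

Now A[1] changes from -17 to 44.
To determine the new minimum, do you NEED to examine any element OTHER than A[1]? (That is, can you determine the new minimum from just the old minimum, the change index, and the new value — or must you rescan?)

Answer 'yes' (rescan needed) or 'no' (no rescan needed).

Answer: no

Derivation:
Old min = -19 at index 5
Change at index 1: -17 -> 44
Index 1 was NOT the min. New min = min(-19, 44). No rescan of other elements needed.
Needs rescan: no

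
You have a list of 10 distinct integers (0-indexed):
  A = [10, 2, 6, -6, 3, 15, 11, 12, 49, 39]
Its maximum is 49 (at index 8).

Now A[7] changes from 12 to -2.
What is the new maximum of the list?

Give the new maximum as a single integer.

Old max = 49 (at index 8)
Change: A[7] 12 -> -2
Changed element was NOT the old max.
  New max = max(old_max, new_val) = max(49, -2) = 49

Answer: 49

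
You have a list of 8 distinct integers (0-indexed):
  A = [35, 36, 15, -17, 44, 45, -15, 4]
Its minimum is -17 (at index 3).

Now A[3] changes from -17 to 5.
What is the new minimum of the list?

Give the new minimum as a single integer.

Answer: -15

Derivation:
Old min = -17 (at index 3)
Change: A[3] -17 -> 5
Changed element WAS the min. Need to check: is 5 still <= all others?
  Min of remaining elements: -15
  New min = min(5, -15) = -15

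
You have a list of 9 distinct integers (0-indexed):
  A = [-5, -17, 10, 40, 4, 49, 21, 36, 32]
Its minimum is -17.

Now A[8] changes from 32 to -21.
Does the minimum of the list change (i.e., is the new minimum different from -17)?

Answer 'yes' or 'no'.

Answer: yes

Derivation:
Old min = -17
Change: A[8] 32 -> -21
Changed element was NOT the min; min changes only if -21 < -17.
New min = -21; changed? yes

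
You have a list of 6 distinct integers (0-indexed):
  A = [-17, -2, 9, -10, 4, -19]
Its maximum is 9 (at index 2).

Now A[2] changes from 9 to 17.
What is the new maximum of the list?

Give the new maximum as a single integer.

Answer: 17

Derivation:
Old max = 9 (at index 2)
Change: A[2] 9 -> 17
Changed element WAS the max -> may need rescan.
  Max of remaining elements: 4
  New max = max(17, 4) = 17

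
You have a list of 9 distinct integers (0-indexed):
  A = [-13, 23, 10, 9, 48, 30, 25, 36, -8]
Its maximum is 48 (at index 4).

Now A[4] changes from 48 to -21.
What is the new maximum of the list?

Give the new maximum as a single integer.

Answer: 36

Derivation:
Old max = 48 (at index 4)
Change: A[4] 48 -> -21
Changed element WAS the max -> may need rescan.
  Max of remaining elements: 36
  New max = max(-21, 36) = 36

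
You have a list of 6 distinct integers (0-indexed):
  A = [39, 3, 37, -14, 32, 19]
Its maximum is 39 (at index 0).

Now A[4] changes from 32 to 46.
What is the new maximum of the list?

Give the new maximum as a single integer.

Answer: 46

Derivation:
Old max = 39 (at index 0)
Change: A[4] 32 -> 46
Changed element was NOT the old max.
  New max = max(old_max, new_val) = max(39, 46) = 46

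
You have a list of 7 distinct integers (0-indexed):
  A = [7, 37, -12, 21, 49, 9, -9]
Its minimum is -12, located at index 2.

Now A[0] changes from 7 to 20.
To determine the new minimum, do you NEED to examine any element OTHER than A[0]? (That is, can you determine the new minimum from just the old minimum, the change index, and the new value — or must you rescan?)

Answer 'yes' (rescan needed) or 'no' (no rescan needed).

Old min = -12 at index 2
Change at index 0: 7 -> 20
Index 0 was NOT the min. New min = min(-12, 20). No rescan of other elements needed.
Needs rescan: no

Answer: no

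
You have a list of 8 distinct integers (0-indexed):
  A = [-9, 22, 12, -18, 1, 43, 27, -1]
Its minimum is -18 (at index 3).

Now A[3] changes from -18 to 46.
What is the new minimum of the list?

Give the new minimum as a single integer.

Old min = -18 (at index 3)
Change: A[3] -18 -> 46
Changed element WAS the min. Need to check: is 46 still <= all others?
  Min of remaining elements: -9
  New min = min(46, -9) = -9

Answer: -9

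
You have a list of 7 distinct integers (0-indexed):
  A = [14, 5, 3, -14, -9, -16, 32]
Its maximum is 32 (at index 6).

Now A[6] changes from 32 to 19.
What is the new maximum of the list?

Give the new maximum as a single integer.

Old max = 32 (at index 6)
Change: A[6] 32 -> 19
Changed element WAS the max -> may need rescan.
  Max of remaining elements: 14
  New max = max(19, 14) = 19

Answer: 19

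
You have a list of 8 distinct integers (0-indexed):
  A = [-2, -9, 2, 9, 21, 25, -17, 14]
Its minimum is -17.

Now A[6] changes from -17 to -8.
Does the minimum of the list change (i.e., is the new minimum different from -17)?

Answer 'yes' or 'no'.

Old min = -17
Change: A[6] -17 -> -8
Changed element was the min; new min must be rechecked.
New min = -9; changed? yes

Answer: yes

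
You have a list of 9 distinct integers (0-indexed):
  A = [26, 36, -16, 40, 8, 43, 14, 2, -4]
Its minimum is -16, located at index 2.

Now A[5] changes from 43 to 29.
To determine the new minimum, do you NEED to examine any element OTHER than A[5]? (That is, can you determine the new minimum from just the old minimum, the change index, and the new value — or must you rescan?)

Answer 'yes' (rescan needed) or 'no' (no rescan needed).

Old min = -16 at index 2
Change at index 5: 43 -> 29
Index 5 was NOT the min. New min = min(-16, 29). No rescan of other elements needed.
Needs rescan: no

Answer: no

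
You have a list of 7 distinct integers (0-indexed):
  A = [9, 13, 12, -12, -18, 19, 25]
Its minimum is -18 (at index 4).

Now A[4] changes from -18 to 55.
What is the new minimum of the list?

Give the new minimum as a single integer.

Answer: -12

Derivation:
Old min = -18 (at index 4)
Change: A[4] -18 -> 55
Changed element WAS the min. Need to check: is 55 still <= all others?
  Min of remaining elements: -12
  New min = min(55, -12) = -12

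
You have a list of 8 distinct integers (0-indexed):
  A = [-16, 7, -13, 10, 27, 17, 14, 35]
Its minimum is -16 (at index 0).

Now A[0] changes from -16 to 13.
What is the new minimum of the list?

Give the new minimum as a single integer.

Old min = -16 (at index 0)
Change: A[0] -16 -> 13
Changed element WAS the min. Need to check: is 13 still <= all others?
  Min of remaining elements: -13
  New min = min(13, -13) = -13

Answer: -13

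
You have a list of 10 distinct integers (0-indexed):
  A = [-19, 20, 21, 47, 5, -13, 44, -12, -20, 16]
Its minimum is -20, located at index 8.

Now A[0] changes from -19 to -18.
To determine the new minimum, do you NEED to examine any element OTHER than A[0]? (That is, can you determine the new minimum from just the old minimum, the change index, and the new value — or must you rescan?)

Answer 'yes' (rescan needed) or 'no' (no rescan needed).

Old min = -20 at index 8
Change at index 0: -19 -> -18
Index 0 was NOT the min. New min = min(-20, -18). No rescan of other elements needed.
Needs rescan: no

Answer: no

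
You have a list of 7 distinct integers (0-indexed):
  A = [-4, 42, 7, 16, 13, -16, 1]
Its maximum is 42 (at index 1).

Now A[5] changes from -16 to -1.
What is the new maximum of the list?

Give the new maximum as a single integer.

Old max = 42 (at index 1)
Change: A[5] -16 -> -1
Changed element was NOT the old max.
  New max = max(old_max, new_val) = max(42, -1) = 42

Answer: 42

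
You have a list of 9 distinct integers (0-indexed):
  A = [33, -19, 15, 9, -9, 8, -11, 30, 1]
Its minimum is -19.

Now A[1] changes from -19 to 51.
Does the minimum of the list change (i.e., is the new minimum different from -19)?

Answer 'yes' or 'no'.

Answer: yes

Derivation:
Old min = -19
Change: A[1] -19 -> 51
Changed element was the min; new min must be rechecked.
New min = -11; changed? yes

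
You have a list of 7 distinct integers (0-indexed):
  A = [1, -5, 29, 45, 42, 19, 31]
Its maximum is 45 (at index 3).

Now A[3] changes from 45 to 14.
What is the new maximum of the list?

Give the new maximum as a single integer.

Old max = 45 (at index 3)
Change: A[3] 45 -> 14
Changed element WAS the max -> may need rescan.
  Max of remaining elements: 42
  New max = max(14, 42) = 42

Answer: 42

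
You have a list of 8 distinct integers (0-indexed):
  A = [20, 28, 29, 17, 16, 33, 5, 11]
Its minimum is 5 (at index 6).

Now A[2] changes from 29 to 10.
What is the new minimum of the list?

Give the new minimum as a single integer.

Answer: 5

Derivation:
Old min = 5 (at index 6)
Change: A[2] 29 -> 10
Changed element was NOT the old min.
  New min = min(old_min, new_val) = min(5, 10) = 5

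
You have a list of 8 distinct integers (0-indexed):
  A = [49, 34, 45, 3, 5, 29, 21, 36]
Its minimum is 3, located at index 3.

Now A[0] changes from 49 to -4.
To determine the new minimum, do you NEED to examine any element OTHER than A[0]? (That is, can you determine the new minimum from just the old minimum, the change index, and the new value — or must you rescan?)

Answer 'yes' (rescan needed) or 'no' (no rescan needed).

Answer: no

Derivation:
Old min = 3 at index 3
Change at index 0: 49 -> -4
Index 0 was NOT the min. New min = min(3, -4). No rescan of other elements needed.
Needs rescan: no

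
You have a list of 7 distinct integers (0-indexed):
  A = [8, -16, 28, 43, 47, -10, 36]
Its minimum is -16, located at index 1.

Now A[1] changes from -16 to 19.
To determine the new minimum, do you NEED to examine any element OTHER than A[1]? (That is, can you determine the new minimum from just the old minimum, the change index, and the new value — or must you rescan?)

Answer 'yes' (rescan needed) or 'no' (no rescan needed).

Old min = -16 at index 1
Change at index 1: -16 -> 19
Index 1 WAS the min and new value 19 > old min -16. Must rescan other elements to find the new min.
Needs rescan: yes

Answer: yes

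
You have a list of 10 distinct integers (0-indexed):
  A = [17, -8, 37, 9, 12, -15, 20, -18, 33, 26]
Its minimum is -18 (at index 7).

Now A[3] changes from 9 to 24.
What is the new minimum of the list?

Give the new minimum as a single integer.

Answer: -18

Derivation:
Old min = -18 (at index 7)
Change: A[3] 9 -> 24
Changed element was NOT the old min.
  New min = min(old_min, new_val) = min(-18, 24) = -18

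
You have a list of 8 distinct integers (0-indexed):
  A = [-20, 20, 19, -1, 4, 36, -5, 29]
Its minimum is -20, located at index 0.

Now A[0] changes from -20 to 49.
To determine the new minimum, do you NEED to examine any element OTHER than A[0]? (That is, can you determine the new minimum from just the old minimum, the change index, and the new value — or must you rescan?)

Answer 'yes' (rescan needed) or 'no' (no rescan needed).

Answer: yes

Derivation:
Old min = -20 at index 0
Change at index 0: -20 -> 49
Index 0 WAS the min and new value 49 > old min -20. Must rescan other elements to find the new min.
Needs rescan: yes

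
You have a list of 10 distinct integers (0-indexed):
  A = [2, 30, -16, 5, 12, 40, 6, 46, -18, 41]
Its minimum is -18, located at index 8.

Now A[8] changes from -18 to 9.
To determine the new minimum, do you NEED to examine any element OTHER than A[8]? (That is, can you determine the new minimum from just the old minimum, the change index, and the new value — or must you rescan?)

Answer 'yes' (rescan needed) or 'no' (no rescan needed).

Answer: yes

Derivation:
Old min = -18 at index 8
Change at index 8: -18 -> 9
Index 8 WAS the min and new value 9 > old min -18. Must rescan other elements to find the new min.
Needs rescan: yes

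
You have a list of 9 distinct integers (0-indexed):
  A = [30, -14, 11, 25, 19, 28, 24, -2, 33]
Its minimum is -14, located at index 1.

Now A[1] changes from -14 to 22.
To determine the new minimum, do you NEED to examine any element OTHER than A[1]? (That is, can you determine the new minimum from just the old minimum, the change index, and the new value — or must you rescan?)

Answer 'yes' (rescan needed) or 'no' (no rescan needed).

Answer: yes

Derivation:
Old min = -14 at index 1
Change at index 1: -14 -> 22
Index 1 WAS the min and new value 22 > old min -14. Must rescan other elements to find the new min.
Needs rescan: yes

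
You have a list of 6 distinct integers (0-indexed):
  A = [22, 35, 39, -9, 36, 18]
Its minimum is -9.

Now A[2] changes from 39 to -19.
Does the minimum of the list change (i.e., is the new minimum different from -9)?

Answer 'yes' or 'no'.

Answer: yes

Derivation:
Old min = -9
Change: A[2] 39 -> -19
Changed element was NOT the min; min changes only if -19 < -9.
New min = -19; changed? yes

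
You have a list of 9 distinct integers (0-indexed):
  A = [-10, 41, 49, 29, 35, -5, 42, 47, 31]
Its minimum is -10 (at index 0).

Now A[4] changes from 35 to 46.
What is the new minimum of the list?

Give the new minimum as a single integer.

Answer: -10

Derivation:
Old min = -10 (at index 0)
Change: A[4] 35 -> 46
Changed element was NOT the old min.
  New min = min(old_min, new_val) = min(-10, 46) = -10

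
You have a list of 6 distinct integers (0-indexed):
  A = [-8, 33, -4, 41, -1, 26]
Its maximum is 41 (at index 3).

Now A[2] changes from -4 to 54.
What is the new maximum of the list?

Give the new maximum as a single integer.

Answer: 54

Derivation:
Old max = 41 (at index 3)
Change: A[2] -4 -> 54
Changed element was NOT the old max.
  New max = max(old_max, new_val) = max(41, 54) = 54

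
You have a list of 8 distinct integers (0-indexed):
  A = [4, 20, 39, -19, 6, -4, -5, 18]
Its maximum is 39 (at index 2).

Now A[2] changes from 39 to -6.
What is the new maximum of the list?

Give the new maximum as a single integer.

Answer: 20

Derivation:
Old max = 39 (at index 2)
Change: A[2] 39 -> -6
Changed element WAS the max -> may need rescan.
  Max of remaining elements: 20
  New max = max(-6, 20) = 20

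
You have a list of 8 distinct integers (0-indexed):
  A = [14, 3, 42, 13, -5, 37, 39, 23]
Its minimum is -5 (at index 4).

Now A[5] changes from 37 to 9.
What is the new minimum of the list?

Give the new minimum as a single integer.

Answer: -5

Derivation:
Old min = -5 (at index 4)
Change: A[5] 37 -> 9
Changed element was NOT the old min.
  New min = min(old_min, new_val) = min(-5, 9) = -5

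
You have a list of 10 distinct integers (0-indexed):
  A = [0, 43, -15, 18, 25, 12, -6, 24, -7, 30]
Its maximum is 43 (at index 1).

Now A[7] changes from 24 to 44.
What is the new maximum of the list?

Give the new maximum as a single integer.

Answer: 44

Derivation:
Old max = 43 (at index 1)
Change: A[7] 24 -> 44
Changed element was NOT the old max.
  New max = max(old_max, new_val) = max(43, 44) = 44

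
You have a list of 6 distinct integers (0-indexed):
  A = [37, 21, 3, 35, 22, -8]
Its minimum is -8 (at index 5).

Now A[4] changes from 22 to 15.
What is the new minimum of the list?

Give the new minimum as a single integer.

Answer: -8

Derivation:
Old min = -8 (at index 5)
Change: A[4] 22 -> 15
Changed element was NOT the old min.
  New min = min(old_min, new_val) = min(-8, 15) = -8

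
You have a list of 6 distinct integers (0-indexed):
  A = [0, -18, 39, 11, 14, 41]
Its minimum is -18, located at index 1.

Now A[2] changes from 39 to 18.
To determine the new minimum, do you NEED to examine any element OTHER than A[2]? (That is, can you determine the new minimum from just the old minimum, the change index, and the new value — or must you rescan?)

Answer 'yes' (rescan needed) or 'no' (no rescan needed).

Old min = -18 at index 1
Change at index 2: 39 -> 18
Index 2 was NOT the min. New min = min(-18, 18). No rescan of other elements needed.
Needs rescan: no

Answer: no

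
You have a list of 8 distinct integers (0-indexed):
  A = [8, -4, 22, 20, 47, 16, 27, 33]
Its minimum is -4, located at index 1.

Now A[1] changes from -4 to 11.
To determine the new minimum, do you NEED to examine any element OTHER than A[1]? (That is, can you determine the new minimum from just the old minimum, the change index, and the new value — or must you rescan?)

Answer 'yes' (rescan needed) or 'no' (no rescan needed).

Old min = -4 at index 1
Change at index 1: -4 -> 11
Index 1 WAS the min and new value 11 > old min -4. Must rescan other elements to find the new min.
Needs rescan: yes

Answer: yes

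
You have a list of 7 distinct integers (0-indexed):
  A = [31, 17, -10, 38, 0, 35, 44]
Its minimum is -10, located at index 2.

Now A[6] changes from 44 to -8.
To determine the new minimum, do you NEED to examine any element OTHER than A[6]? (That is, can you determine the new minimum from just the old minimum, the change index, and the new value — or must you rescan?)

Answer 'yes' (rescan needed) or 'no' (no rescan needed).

Answer: no

Derivation:
Old min = -10 at index 2
Change at index 6: 44 -> -8
Index 6 was NOT the min. New min = min(-10, -8). No rescan of other elements needed.
Needs rescan: no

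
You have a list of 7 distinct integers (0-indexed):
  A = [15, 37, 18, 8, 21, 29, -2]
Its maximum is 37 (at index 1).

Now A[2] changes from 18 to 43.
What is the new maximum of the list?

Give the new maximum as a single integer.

Answer: 43

Derivation:
Old max = 37 (at index 1)
Change: A[2] 18 -> 43
Changed element was NOT the old max.
  New max = max(old_max, new_val) = max(37, 43) = 43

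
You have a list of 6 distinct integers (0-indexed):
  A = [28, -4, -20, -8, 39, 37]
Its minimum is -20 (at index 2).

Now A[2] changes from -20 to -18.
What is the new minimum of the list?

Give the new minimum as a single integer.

Old min = -20 (at index 2)
Change: A[2] -20 -> -18
Changed element WAS the min. Need to check: is -18 still <= all others?
  Min of remaining elements: -8
  New min = min(-18, -8) = -18

Answer: -18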